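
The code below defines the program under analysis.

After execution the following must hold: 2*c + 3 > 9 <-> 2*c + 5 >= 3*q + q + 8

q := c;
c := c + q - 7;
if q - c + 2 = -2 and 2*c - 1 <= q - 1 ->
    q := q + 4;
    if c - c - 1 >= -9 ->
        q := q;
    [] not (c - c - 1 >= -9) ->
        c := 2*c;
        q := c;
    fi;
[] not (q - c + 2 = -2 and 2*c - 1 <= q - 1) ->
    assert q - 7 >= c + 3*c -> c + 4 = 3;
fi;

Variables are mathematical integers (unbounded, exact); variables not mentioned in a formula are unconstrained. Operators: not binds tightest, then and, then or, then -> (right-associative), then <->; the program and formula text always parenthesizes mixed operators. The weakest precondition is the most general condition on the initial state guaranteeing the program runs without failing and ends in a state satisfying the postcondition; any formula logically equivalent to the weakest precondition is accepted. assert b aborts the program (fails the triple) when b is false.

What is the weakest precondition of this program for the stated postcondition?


Working backward. After the program, the postcondition 2*c + 3 > 9 <-> 2*c + 5 >= 3*q + q + 8 must hold; in canonical form it is 2*c > 6 <-> 2*c >= 4*q + 3.
Then branch requires 2*c > 6 <-> 2*c >= 4*q + 19; else branch requires (q >= 4*c + 7 -> c = -1) and (2*c > 6 <-> 2*c >= 4*q + 3).
Before the if: ((q = c - 4 and 2*c <= q) -> (2*c > 6 <-> 2*c >= 4*q + 19)) and ((not (q = c - 4 and 2*c <= q)) -> ((q >= 4*c + 7 -> c = -1) and (2*c > 6 <-> 2*c >= 4*q + 3)))
Before c := c + q - 7: ((c = 11 and 2*c + q <= 14) -> (2*c + 2*q > 20 <-> 2*c >= 2*q + 33)) and ((not (c = 11 and 2*c + q <= 14)) -> ((4*c + 3*q <= 21 -> c + q = 6) and (2*c + 2*q > 20 <-> 2*c >= 2*q + 17)))
Before q := c: ((c = 11 and 3*c <= 14) -> (not (4*c > 20))) and ((not (c = 11 and 3*c <= 14)) -> ((7*c <= 21 -> 2*c = 6) and (not (4*c > 20))))
Answer: WP = ((c = 11 and 3*c <= 14) -> (not (4*c > 20))) and ((not (c = 11 and 3*c <= 14)) -> ((7*c <= 21 -> 2*c = 6) and (not (4*c > 20))))


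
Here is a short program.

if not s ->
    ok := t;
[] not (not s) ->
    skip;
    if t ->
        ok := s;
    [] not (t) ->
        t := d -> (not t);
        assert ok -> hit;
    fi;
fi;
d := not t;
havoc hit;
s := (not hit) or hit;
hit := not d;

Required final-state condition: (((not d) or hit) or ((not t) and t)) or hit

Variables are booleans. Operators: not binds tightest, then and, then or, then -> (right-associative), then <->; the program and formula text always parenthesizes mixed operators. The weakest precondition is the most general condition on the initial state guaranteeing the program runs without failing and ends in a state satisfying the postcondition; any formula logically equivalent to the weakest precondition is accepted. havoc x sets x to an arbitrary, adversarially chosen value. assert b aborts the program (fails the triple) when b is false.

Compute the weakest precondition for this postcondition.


Working backward. After the program, the postcondition (((not d) or hit) or ((not t) and t)) or hit must hold; in canonical form it is (not d) or hit.
Before hit := not d: not d
Before s := (not hit) or hit: not d
Before havoc hit: not d
Before d := not t: t
Then branch requires t; else branch requires (not t) -> ((ok -> hit) and (d -> (not t))).
Before the if: ((not s) -> t) and (s -> ((not t) -> ((ok -> hit) and (d -> (not t)))))
Answer: WP = ((not s) -> t) and (s -> ((not t) -> ((ok -> hit) and (d -> (not t)))))


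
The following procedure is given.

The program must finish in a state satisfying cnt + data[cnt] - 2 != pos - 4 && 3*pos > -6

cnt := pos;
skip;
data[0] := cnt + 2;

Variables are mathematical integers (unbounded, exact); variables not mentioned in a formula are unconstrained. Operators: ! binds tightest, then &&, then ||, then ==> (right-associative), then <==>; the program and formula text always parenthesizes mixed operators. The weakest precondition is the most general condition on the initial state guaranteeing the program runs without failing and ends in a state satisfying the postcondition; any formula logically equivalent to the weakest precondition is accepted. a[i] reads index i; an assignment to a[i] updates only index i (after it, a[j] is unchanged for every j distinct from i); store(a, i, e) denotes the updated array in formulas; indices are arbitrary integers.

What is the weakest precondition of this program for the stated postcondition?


Working backward. After the program, the postcondition cnt + data[cnt] - 2 != pos - 4 && 3*pos > -6 must hold; in canonical form it is data[cnt] + cnt != pos - 2 && 3*pos > -6.
Before data[0] := cnt + 2: store(data, 0, cnt + 2)[cnt] + cnt != pos - 2 && 3*pos > -6
Before skip: store(data, 0, cnt + 2)[cnt] + cnt != pos - 2 && 3*pos > -6
Before cnt := pos: store(data, 0, pos + 2)[pos] != -2 && 3*pos > -6
Answer: WP = store(data, 0, pos + 2)[pos] != -2 && 3*pos > -6


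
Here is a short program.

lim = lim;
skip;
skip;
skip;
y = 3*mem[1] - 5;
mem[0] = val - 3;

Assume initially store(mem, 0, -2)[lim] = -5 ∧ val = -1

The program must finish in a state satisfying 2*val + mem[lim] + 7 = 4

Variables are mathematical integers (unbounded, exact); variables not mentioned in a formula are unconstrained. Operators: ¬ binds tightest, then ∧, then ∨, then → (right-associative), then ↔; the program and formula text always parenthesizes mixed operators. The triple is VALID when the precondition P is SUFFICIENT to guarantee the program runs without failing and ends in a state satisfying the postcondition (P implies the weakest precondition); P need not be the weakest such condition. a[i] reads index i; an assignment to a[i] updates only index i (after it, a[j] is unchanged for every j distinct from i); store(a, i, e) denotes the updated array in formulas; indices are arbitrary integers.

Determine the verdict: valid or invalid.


Working backward. After the program, the postcondition 2*val + mem[lim] + 7 = 4 must hold; in canonical form it is mem[lim] + 2*val = -3.
Before mem[0] := val - 3: store(mem, 0, val - 3)[lim] + 2*val = -3
Before y := 3*mem[1] - 5: store(mem, 0, val - 3)[lim] + 2*val = -3
Before skip: store(mem, 0, val - 3)[lim] + 2*val = -3
Before skip: store(mem, 0, val - 3)[lim] + 2*val = -3
Before skip: store(mem, 0, val - 3)[lim] + 2*val = -3
Before lim := lim: store(mem, 0, val - 3)[lim] + 2*val = -3
The weakest precondition is store(mem, 0, val - 3)[lim] + 2*val = -3.
Check whether store(mem, 0, -2)[lim] = -5 ∧ val = -1 implies it.
Countermodel: at the initial state lim = 3, mem = {[0] = 2, [3] = -5, elsewhere 2}, val = -1, the precondition holds but the weakest precondition fails.
Answer: invalid


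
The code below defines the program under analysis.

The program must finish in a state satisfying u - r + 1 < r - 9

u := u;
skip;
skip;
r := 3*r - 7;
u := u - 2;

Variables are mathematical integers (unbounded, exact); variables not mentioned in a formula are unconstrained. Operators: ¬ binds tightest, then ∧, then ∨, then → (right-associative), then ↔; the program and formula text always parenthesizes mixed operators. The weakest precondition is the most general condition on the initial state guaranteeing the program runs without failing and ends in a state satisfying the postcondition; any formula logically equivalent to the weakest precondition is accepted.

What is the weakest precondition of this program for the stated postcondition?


Working backward. After the program, the postcondition u - r + 1 < r - 9 must hold; in canonical form it is u < 2*r - 10.
Before u := u - 2: u < 2*r - 8
Before r := 3*r - 7: u < 6*r - 22
Before skip: u < 6*r - 22
Before skip: u < 6*r - 22
Before u := u: u < 6*r - 22
Answer: WP = u < 6*r - 22


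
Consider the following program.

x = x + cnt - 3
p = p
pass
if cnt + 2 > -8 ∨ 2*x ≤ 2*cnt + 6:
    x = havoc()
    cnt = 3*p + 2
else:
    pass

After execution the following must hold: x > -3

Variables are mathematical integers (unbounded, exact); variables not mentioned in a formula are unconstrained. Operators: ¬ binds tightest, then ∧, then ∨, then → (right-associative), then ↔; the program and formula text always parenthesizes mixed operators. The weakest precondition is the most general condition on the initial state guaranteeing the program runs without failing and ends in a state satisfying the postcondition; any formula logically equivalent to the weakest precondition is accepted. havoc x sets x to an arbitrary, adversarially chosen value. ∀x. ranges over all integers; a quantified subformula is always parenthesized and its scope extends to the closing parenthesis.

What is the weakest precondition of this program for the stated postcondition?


Working backward. After the program, x > -3 must hold.
Then branch requires ∀x_1. x_1 > -3; else branch requires x > -3.
Before the if: ((cnt > -10 ∨ 2*x ≤ 2*cnt + 6) → (∀x_1. x_1 > -3)) ∧ ((¬(cnt > -10 ∨ 2*x ≤ 2*cnt + 6)) → x > -3)
Before skip: ((cnt > -10 ∨ 2*x ≤ 2*cnt + 6) → (∀x_1. x_1 > -3)) ∧ ((¬(cnt > -10 ∨ 2*x ≤ 2*cnt + 6)) → x > -3)
Before p := p: ((cnt > -10 ∨ 2*x ≤ 2*cnt + 6) → (∀x_1. x_1 > -3)) ∧ ((¬(cnt > -10 ∨ 2*x ≤ 2*cnt + 6)) → x > -3)
Before x := x + cnt - 3: ((cnt > -10 ∨ 2*x ≤ 12) → (∀x_1. x_1 > -3)) ∧ ((¬(cnt > -10 ∨ 2*x ≤ 12)) → cnt + x > 0)
Answer: WP = ((cnt > -10 ∨ 2*x ≤ 12) → (∀x_1. x_1 > -3)) ∧ ((¬(cnt > -10 ∨ 2*x ≤ 12)) → cnt + x > 0)


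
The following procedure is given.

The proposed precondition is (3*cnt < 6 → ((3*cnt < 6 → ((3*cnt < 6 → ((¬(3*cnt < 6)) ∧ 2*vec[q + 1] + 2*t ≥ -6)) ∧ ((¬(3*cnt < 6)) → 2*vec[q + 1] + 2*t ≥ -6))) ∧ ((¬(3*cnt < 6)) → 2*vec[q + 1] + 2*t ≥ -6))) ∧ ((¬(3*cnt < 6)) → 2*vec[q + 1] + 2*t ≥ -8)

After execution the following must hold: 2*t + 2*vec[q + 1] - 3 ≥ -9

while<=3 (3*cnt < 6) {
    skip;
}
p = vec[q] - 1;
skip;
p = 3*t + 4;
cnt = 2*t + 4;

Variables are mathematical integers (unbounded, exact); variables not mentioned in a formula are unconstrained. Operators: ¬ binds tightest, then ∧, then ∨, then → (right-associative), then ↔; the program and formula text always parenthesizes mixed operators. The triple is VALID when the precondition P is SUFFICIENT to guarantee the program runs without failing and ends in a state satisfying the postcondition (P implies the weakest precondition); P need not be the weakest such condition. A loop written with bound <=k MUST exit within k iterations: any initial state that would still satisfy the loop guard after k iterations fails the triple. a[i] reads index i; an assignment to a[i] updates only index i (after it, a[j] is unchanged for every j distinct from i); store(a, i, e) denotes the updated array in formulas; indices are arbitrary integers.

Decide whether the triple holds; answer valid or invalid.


Working backward. After the program, the postcondition 2*t + 2*vec[q + 1] - 3 ≥ -9 must hold; in canonical form it is 2*vec[q + 1] + 2*t ≥ -6.
Before cnt := 2*t + 4: 2*vec[q + 1] + 2*t ≥ -6
Before p := 3*t + 4: 2*vec[q + 1] + 2*t ≥ -6
Before skip: 2*vec[q + 1] + 2*t ≥ -6
Before p := vec[q] - 1: 2*vec[q + 1] + 2*t ≥ -6
Before the loop (bound <=3), unroll the exhaustion recursion (WP_0 = exit-now case; WP_j = one more guarded iteration, up to j = 3):
  WP_0: (¬(3*cnt < 6)) ∧ 2*vec[q + 1] + 2*t ≥ -6
  WP_1: (3*cnt < 6 → ((¬(3*cnt < 6)) ∧ 2*vec[q + 1] + 2*t ≥ -6)) ∧ ((¬(3*cnt < 6)) → 2*vec[q + 1] + 2*t ≥ -6)
  WP_2: (3*cnt < 6 → ((3*cnt < 6 → ((¬(3*cnt < 6)) ∧ 2*vec[q + 1] + 2*t ≥ -6)) ∧ ((¬(3*cnt < 6)) → 2*vec[q + 1] + 2*t ≥ -6))) ∧ ((¬(3*cnt < 6)) → 2*vec[q + 1] + 2*t ≥ -6)
  WP_3: (3*cnt < 6 → ((3*cnt < 6 → ((3*cnt < 6 → ((¬(3*cnt < 6)) ∧ 2*vec[q + 1] + 2*t ≥ -6)) ∧ ((¬(3*cnt < 6)) → 2*vec[q + 1] + 2*t ≥ -6))) ∧ ((¬(3*cnt < 6)) → 2*vec[q + 1] + 2*t ≥ -6))) ∧ ((¬(3*cnt < 6)) → 2*vec[q + 1] + 2*t ≥ -6)
So before the loop: (3*cnt < 6 → ((3*cnt < 6 → ((3*cnt < 6 → ((¬(3*cnt < 6)) ∧ 2*vec[q + 1] + 2*t ≥ -6)) ∧ ((¬(3*cnt < 6)) → 2*vec[q + 1] + 2*t ≥ -6))) ∧ ((¬(3*cnt < 6)) → 2*vec[q + 1] + 2*t ≥ -6))) ∧ ((¬(3*cnt < 6)) → 2*vec[q + 1] + 2*t ≥ -6)
The weakest precondition is (3*cnt < 6 → ((3*cnt < 6 → ((3*cnt < 6 → ((¬(3*cnt < 6)) ∧ 2*vec[q + 1] + 2*t ≥ -6)) ∧ ((¬(3*cnt < 6)) → 2*vec[q + 1] + 2*t ≥ -6))) ∧ ((¬(3*cnt < 6)) → 2*vec[q + 1] + 2*t ≥ -6))) ∧ ((¬(3*cnt < 6)) → 2*vec[q + 1] + 2*t ≥ -6).
Check whether (3*cnt < 6 → ((3*cnt < 6 → ((3*cnt < 6 → ((¬(3*cnt < 6)) ∧ 2*vec[q + 1] + 2*t ≥ -6)) ∧ ((¬(3*cnt < 6)) → 2*vec[q + 1] + 2*t ≥ -6))) ∧ ((¬(3*cnt < 6)) → 2*vec[q + 1] + 2*t ≥ -6))) ∧ ((¬(3*cnt < 6)) → 2*vec[q + 1] + 2*t ≥ -8) implies it.
Countermodel: at the initial state cnt = 2, q = -1, t = -4, vec = {[0] = 0, elsewhere 0}, the precondition holds but the weakest precondition fails.
Answer: invalid


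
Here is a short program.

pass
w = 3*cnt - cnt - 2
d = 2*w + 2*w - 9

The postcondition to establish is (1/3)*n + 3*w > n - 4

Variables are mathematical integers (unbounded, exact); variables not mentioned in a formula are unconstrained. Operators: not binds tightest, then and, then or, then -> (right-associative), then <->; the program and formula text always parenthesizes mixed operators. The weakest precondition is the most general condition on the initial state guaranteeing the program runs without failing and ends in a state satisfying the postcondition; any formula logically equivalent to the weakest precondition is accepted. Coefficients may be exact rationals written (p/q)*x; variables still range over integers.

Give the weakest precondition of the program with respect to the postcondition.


Working backward. After the program, the postcondition (1/3)*n + 3*w > n - 4 must hold; in canonical form it is 3*w > (2/3)*n - 4.
Before d := 2*w + 2*w - 9: 3*w > (2/3)*n - 4
Before w := 3*cnt - cnt - 2: 6*cnt > (2/3)*n + 2
Before skip: 6*cnt > (2/3)*n + 2
Answer: WP = 6*cnt > (2/3)*n + 2


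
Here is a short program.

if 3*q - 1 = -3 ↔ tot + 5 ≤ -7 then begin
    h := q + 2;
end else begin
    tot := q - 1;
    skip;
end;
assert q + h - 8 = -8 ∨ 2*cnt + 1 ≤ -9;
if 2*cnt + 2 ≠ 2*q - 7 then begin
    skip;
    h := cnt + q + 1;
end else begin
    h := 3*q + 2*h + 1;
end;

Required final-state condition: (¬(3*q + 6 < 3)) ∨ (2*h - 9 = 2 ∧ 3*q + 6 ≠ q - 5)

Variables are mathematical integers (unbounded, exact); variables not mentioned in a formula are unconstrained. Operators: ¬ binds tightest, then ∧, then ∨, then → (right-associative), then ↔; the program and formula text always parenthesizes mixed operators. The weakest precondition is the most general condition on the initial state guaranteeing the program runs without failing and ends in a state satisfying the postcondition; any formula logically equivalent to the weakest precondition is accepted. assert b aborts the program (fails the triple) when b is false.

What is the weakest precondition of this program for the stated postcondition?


Working backward. After the program, the postcondition (¬(3*q + 6 < 3)) ∨ (2*h - 9 = 2 ∧ 3*q + 6 ≠ q - 5) must hold; in canonical form it is (¬(3*q < -3)) ∨ (2*h = 11 ∧ 2*q ≠ -11).
Then branch requires (¬(3*q < -3)) ∨ (2*cnt + 2*q = 9 ∧ 2*q ≠ -11); else branch requires (¬(3*q < -3)) ∨ (4*h + 6*q = 9 ∧ 2*q ≠ -11).
Before the if: (2*cnt ≠ 2*q - 9 → ((¬(3*q < -3)) ∨ (2*cnt + 2*q = 9 ∧ 2*q ≠ -11))) ∧ ((¬(2*cnt ≠ 2*q - 9)) → ((¬(3*q < -3)) ∨ (4*h + 6*q = 9 ∧ 2*q ≠ -11)))
Before assert q + h - 8 = -8 ∨ 2*cnt + 1 ≤ -9: (h + q = 0 ∨ 2*cnt ≤ -10) ∧ (2*cnt ≠ 2*q - 9 → ((¬(3*q < -3)) ∨ (2*cnt + 2*q = 9 ∧ 2*q ≠ -11))) ∧ ((¬(2*cnt ≠ 2*q - 9)) → ((¬(3*q < -3)) ∨ (4*h + 6*q = 9 ∧ 2*q ≠ -11)))
Then branch requires (2*q = -2 ∨ 2*cnt ≤ -10) ∧ (2*cnt ≠ 2*q - 9 → ((¬(3*q < -3)) ∨ (2*cnt + 2*q = 9 ∧ 2*q ≠ -11))) ∧ ((¬(2*cnt ≠ 2*q - 9)) → ((¬(3*q < -3)) ∨ (10*q = 1 ∧ 2*q ≠ -11))); else branch requires (h + q = 0 ∨ 2*cnt ≤ -10) ∧ (2*cnt ≠ 2*q - 9 → ((¬(3*q < -3)) ∨ (2*cnt + 2*q = 9 ∧ 2*q ≠ -11))) ∧ ((¬(2*cnt ≠ 2*q - 9)) → ((¬(3*q < -3)) ∨ (4*h + 6*q = 9 ∧ 2*q ≠ -11))).
Before the if: ((3*q = -2 ↔ tot ≤ -12) → ((2*q = -2 ∨ 2*cnt ≤ -10) ∧ (2*cnt ≠ 2*q - 9 → ((¬(3*q < -3)) ∨ (2*cnt + 2*q = 9 ∧ 2*q ≠ -11))) ∧ ((¬(2*cnt ≠ 2*q - 9)) → ((¬(3*q < -3)) ∨ (10*q = 1 ∧ 2*q ≠ -11))))) ∧ ((¬(3*q = -2 ↔ tot ≤ -12)) → ((h + q = 0 ∨ 2*cnt ≤ -10) ∧ (2*cnt ≠ 2*q - 9 → ((¬(3*q < -3)) ∨ (2*cnt + 2*q = 9 ∧ 2*q ≠ -11))) ∧ ((¬(2*cnt ≠ 2*q - 9)) → ((¬(3*q < -3)) ∨ (4*h + 6*q = 9 ∧ 2*q ≠ -11)))))
Answer: WP = ((3*q = -2 ↔ tot ≤ -12) → ((2*q = -2 ∨ 2*cnt ≤ -10) ∧ (2*cnt ≠ 2*q - 9 → ((¬(3*q < -3)) ∨ (2*cnt + 2*q = 9 ∧ 2*q ≠ -11))) ∧ ((¬(2*cnt ≠ 2*q - 9)) → ((¬(3*q < -3)) ∨ (10*q = 1 ∧ 2*q ≠ -11))))) ∧ ((¬(3*q = -2 ↔ tot ≤ -12)) → ((h + q = 0 ∨ 2*cnt ≤ -10) ∧ (2*cnt ≠ 2*q - 9 → ((¬(3*q < -3)) ∨ (2*cnt + 2*q = 9 ∧ 2*q ≠ -11))) ∧ ((¬(2*cnt ≠ 2*q - 9)) → ((¬(3*q < -3)) ∨ (4*h + 6*q = 9 ∧ 2*q ≠ -11)))))


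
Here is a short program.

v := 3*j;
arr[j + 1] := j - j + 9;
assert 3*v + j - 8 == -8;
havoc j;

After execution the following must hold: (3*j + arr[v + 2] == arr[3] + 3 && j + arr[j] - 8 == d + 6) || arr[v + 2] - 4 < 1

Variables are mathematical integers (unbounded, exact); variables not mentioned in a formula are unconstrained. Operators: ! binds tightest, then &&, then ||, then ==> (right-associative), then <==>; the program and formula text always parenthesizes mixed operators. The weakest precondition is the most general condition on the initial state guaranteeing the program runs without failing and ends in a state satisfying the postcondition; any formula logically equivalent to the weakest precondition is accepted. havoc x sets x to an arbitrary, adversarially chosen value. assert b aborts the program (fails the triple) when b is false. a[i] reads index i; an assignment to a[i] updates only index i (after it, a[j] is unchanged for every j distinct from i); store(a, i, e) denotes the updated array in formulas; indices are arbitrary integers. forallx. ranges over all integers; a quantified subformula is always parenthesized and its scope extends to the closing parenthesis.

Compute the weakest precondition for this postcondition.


Working backward. After the program, the postcondition (3*j + arr[v + 2] == arr[3] + 3 && j + arr[j] - 8 == d + 6) || arr[v + 2] - 4 < 1 must hold; in canonical form it is (arr[v + 2] + 3*j == arr[3] + 3 && arr[j] + j == d + 14) || arr[v + 2] < 5.
Before havoc j: forall j_1. ((arr[v + 2] + 3*j_1 == arr[3] + 3 && arr[j_1] + j_1 == d + 14) || arr[v + 2] < 5)
Before assert 3*v + j - 8 == -8: j + 3*v == 0 && (forall j_1. ((arr[v + 2] + 3*j_1 == arr[3] + 3 && arr[j_1] + j_1 == d + 14) || arr[v + 2] < 5))
Before arr[j + 1] := j - j + 9: j + 3*v == 0 && (forall j_1. ((store(arr, j + 1, 9)[v + 2] + 3*j_1 == store(arr, j + 1, 9)[3] + 3 && store(arr, j + 1, 9)[j_1] + j_1 == d + 14) || store(arr, j + 1, 9)[v + 2] < 5))
Before v := 3*j: 10*j == 0 && (forall j_1. ((store(arr, j + 1, 9)[3*j + 2] + 3*j_1 == store(arr, j + 1, 9)[3] + 3 && store(arr, j + 1, 9)[j_1] + j_1 == d + 14) || store(arr, j + 1, 9)[3*j + 2] < 5))
Answer: WP = 10*j == 0 && (forall j_1. ((store(arr, j + 1, 9)[3*j + 2] + 3*j_1 == store(arr, j + 1, 9)[3] + 3 && store(arr, j + 1, 9)[j_1] + j_1 == d + 14) || store(arr, j + 1, 9)[3*j + 2] < 5))


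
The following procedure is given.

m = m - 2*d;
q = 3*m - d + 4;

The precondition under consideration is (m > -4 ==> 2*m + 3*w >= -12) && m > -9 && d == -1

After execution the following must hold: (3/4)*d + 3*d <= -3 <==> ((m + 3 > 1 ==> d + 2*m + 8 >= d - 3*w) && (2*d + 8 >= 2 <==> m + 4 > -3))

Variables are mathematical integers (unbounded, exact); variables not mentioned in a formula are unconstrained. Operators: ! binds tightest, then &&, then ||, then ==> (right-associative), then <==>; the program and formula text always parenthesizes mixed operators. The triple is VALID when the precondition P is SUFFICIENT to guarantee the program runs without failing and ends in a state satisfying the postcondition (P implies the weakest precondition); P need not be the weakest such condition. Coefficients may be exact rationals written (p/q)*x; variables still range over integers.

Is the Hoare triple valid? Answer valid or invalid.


Working backward. After the program, the postcondition (3/4)*d + 3*d <= -3 <==> ((m + 3 > 1 ==> d + 2*m + 8 >= d - 3*w) && (2*d + 8 >= 2 <==> m + 4 > -3)) must hold; in canonical form it is (15/4)*d <= -3 <==> ((m > -2 ==> 2*m + 3*w >= -8) && (2*d >= -6 <==> m > -7)).
Before q := 3*m - d + 4: (15/4)*d <= -3 <==> ((m > -2 ==> 2*m + 3*w >= -8) && (2*d >= -6 <==> m > -7))
Before m := m - 2*d: (15/4)*d <= -3 <==> ((m > 2*d - 2 ==> 2*m + 3*w >= 4*d - 8) && (2*d >= -6 <==> m > 2*d - 7))
The weakest precondition is (15/4)*d <= -3 <==> ((m > 2*d - 2 ==> 2*m + 3*w >= 4*d - 8) && (2*d >= -6 <==> m > 2*d - 7)).
Check whether (m > -4 ==> 2*m + 3*w >= -12) && m > -9 && d == -1 implies it.
Every state satisfying the precondition satisfies the weakest precondition: the implication holds.
Answer: valid


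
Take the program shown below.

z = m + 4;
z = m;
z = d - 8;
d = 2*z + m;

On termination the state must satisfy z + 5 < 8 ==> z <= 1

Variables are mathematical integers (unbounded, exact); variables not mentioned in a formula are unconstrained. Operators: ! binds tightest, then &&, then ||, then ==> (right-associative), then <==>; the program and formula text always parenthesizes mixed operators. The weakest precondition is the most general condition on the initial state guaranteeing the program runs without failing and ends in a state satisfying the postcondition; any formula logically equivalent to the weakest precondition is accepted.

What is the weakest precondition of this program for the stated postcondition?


Working backward. After the program, the postcondition z + 5 < 8 ==> z <= 1 must hold; in canonical form it is z < 3 ==> z <= 1.
Before d := 2*z + m: z < 3 ==> z <= 1
Before z := d - 8: d < 11 ==> d <= 9
Before z := m: d < 11 ==> d <= 9
Before z := m + 4: d < 11 ==> d <= 9
Answer: WP = d < 11 ==> d <= 9


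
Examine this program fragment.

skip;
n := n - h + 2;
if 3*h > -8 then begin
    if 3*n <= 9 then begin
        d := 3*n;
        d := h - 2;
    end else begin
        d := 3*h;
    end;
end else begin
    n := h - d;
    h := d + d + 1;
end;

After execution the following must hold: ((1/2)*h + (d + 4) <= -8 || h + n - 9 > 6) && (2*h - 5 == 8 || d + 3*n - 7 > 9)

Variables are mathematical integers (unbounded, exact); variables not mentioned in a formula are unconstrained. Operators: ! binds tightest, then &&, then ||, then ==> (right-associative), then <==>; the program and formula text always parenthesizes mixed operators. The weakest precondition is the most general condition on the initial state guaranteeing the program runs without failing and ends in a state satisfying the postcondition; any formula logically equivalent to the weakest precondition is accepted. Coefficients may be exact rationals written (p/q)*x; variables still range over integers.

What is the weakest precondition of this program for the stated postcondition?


Working backward. After the program, the postcondition ((1/2)*h + (d + 4) <= -8 || h + n - 9 > 6) && (2*h - 5 == 8 || d + 3*n - 7 > 9) must hold; in canonical form it is (d + (1/2)*h <= -12 || h + n > 15) && (2*h == 13 || d + 3*n > 16).
Then branch requires (3*n <= 9 ==> (((3/2)*h <= -10 || h + n > 15) && (2*h == 13 || h + 3*n > 18))) && ((!(3*n <= 9)) ==> (((7/2)*h <= -12 || h + n > 15) && (2*h == 13 || 3*h + 3*n > 16))); else branch requires (2*d <= -25/2 || d + h > 14) && (4*d == 11 || 3*h > 2*d + 16).
Before the if: (3*h > -8 ==> ((3*n <= 9 ==> (((3/2)*h <= -10 || h + n > 15) && (2*h == 13 || h + 3*n > 18))) && ((!(3*n <= 9)) ==> (((7/2)*h <= -12 || h + n > 15) && (2*h == 13 || 3*h + 3*n > 16))))) && ((!(3*h > -8)) ==> ((2*d <= -25/2 || d + h > 14) && (4*d == 11 || 3*h > 2*d + 16)))
Before n := n - h + 2: (3*h > -8 ==> ((3*n <= 3*h + 3 ==> (((3/2)*h <= -10 || n > 13) && (2*h == 13 || 3*n > 2*h + 12))) && ((!(3*n <= 3*h + 3)) ==> (((7/2)*h <= -12 || n > 13) && (2*h == 13 || 3*n > 10))))) && ((!(3*h > -8)) ==> ((2*d <= -25/2 || d + h > 14) && (4*d == 11 || 3*h > 2*d + 16)))
Before skip: (3*h > -8 ==> ((3*n <= 3*h + 3 ==> (((3/2)*h <= -10 || n > 13) && (2*h == 13 || 3*n > 2*h + 12))) && ((!(3*n <= 3*h + 3)) ==> (((7/2)*h <= -12 || n > 13) && (2*h == 13 || 3*n > 10))))) && ((!(3*h > -8)) ==> ((2*d <= -25/2 || d + h > 14) && (4*d == 11 || 3*h > 2*d + 16)))
Answer: WP = (3*h > -8 ==> ((3*n <= 3*h + 3 ==> (((3/2)*h <= -10 || n > 13) && (2*h == 13 || 3*n > 2*h + 12))) && ((!(3*n <= 3*h + 3)) ==> (((7/2)*h <= -12 || n > 13) && (2*h == 13 || 3*n > 10))))) && ((!(3*h > -8)) ==> ((2*d <= -25/2 || d + h > 14) && (4*d == 11 || 3*h > 2*d + 16)))


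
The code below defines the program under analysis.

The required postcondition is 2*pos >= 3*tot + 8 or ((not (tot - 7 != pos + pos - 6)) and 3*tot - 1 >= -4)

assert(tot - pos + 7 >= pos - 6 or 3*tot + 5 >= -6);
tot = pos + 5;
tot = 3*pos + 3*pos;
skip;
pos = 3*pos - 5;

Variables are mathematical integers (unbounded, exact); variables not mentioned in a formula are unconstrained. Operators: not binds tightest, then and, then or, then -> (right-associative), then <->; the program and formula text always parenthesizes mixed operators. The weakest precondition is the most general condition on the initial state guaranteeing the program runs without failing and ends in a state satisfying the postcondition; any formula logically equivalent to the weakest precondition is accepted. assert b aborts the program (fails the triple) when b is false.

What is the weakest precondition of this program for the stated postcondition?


Working backward. After the program, the postcondition 2*pos >= 3*tot + 8 or ((not (tot - 7 != pos + pos - 6)) and 3*tot - 1 >= -4) must hold; in canonical form it is 2*pos >= 3*tot + 8 or ((not (tot != 2*pos + 1)) and 3*tot >= -3).
Before pos := 3*pos - 5: 6*pos >= 3*tot + 18 or ((not (tot != 6*pos - 9)) and 3*tot >= -3)
Before skip: 6*pos >= 3*tot + 18 or ((not (tot != 6*pos - 9)) and 3*tot >= -3)
Before tot := 3*pos + 3*pos: 12*pos <= -18
Before tot := pos + 5: 12*pos <= -18
Before assert tot - pos + 7 >= pos - 6 or 3*tot + 5 >= -6: (tot >= 2*pos - 13 or 3*tot >= -11) and 12*pos <= -18
Answer: WP = (tot >= 2*pos - 13 or 3*tot >= -11) and 12*pos <= -18


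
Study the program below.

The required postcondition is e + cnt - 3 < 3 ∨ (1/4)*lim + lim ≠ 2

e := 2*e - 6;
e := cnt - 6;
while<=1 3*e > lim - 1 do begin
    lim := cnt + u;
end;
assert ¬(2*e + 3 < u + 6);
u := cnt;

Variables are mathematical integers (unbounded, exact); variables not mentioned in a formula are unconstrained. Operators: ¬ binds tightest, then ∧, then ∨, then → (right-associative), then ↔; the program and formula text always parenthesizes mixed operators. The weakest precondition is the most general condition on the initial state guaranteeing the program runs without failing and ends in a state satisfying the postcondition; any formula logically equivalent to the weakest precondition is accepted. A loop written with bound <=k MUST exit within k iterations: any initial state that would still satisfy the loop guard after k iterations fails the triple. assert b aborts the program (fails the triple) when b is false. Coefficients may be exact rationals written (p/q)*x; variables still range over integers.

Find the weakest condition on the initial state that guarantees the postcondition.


Working backward. After the program, the postcondition e + cnt - 3 < 3 ∨ (1/4)*lim + lim ≠ 2 must hold; in canonical form it is cnt + e < 6 ∨ (5/4)*lim ≠ 2.
Before u := cnt: cnt + e < 6 ∨ (5/4)*lim ≠ 2
Before assert ¬(2*e + 3 < u + 6): (¬(2*e < u + 3)) ∧ (cnt + e < 6 ∨ (5/4)*lim ≠ 2)
Before the loop (bound <=1), unroll the exhaustion recursion (WP_0 = exit-now case; WP_j = one more guarded iteration, up to j = 1):
  WP_0: (¬(3*e > lim - 1)) ∧ (¬(2*e < u + 3)) ∧ (cnt + e < 6 ∨ (5/4)*lim ≠ 2)
  WP_1: (3*e > lim - 1 → ((¬(3*e > cnt + u - 1)) ∧ (¬(2*e < u + 3)) ∧ (cnt + e < 6 ∨ (5/4)*cnt + (5/4)*u ≠ 2))) ∧ ((¬(3*e > lim - 1)) → ((¬(2*e < u + 3)) ∧ (cnt + e < 6 ∨ (5/4)*lim ≠ 2)))
So before the loop: (3*e > lim - 1 → ((¬(3*e > cnt + u - 1)) ∧ (¬(2*e < u + 3)) ∧ (cnt + e < 6 ∨ (5/4)*cnt + (5/4)*u ≠ 2))) ∧ ((¬(3*e > lim - 1)) → ((¬(2*e < u + 3)) ∧ (cnt + e < 6 ∨ (5/4)*lim ≠ 2)))
Before e := cnt - 6: (3*cnt > lim + 17 → ((¬(2*cnt > u + 17)) ∧ (¬(2*cnt < u + 15)) ∧ (2*cnt < 12 ∨ (5/4)*cnt + (5/4)*u ≠ 2))) ∧ ((¬(3*cnt > lim + 17)) → ((¬(2*cnt < u + 15)) ∧ (2*cnt < 12 ∨ (5/4)*lim ≠ 2)))
Before e := 2*e - 6: (3*cnt > lim + 17 → ((¬(2*cnt > u + 17)) ∧ (¬(2*cnt < u + 15)) ∧ (2*cnt < 12 ∨ (5/4)*cnt + (5/4)*u ≠ 2))) ∧ ((¬(3*cnt > lim + 17)) → ((¬(2*cnt < u + 15)) ∧ (2*cnt < 12 ∨ (5/4)*lim ≠ 2)))
Answer: WP = (3*cnt > lim + 17 → ((¬(2*cnt > u + 17)) ∧ (¬(2*cnt < u + 15)) ∧ (2*cnt < 12 ∨ (5/4)*cnt + (5/4)*u ≠ 2))) ∧ ((¬(3*cnt > lim + 17)) → ((¬(2*cnt < u + 15)) ∧ (2*cnt < 12 ∨ (5/4)*lim ≠ 2)))


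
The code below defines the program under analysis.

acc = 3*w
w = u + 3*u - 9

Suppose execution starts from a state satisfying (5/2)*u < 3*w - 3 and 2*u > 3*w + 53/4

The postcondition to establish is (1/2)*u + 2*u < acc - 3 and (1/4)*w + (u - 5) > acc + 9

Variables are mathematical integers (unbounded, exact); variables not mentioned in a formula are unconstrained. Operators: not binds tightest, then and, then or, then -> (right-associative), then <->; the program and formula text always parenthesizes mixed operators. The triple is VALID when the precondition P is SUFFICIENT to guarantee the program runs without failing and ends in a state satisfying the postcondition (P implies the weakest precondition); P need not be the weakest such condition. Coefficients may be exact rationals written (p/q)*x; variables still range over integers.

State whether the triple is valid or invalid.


Working backward. After the program, the postcondition (1/2)*u + 2*u < acc - 3 and (1/4)*w + (u - 5) > acc + 9 must hold; in canonical form it is (5/2)*u < acc - 3 and u + (1/4)*w > acc + 14.
Before w := u + 3*u - 9: (5/2)*u < acc - 3 and 2*u > acc + 65/4
Before acc := 3*w: (5/2)*u < 3*w - 3 and 2*u > 3*w + 65/4
The weakest precondition is (5/2)*u < 3*w - 3 and 2*u > 3*w + 65/4.
Check whether (5/2)*u < 3*w - 3 and 2*u > 3*w + 53/4 implies it.
Countermodel: at the initial state u = -35, w = -28, the precondition holds but the weakest precondition fails.
Answer: invalid


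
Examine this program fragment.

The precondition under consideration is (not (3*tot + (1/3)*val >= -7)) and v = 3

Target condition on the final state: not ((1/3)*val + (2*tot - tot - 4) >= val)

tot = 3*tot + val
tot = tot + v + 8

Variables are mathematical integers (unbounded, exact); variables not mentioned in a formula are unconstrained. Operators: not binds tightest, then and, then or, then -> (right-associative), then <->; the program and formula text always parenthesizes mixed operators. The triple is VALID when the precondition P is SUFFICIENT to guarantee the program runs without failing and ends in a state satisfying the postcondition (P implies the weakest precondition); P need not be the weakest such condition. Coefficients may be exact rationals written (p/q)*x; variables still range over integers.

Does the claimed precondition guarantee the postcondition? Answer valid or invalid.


Working backward. After the program, the postcondition not ((1/3)*val + (2*tot - tot - 4) >= val) must hold; in canonical form it is not (tot >= (2/3)*val + 4).
Before tot := tot + v + 8: not (tot + v >= (2/3)*val - 4)
Before tot := 3*tot + val: not (3*tot + v + (1/3)*val >= -4)
The weakest precondition is not (3*tot + v + (1/3)*val >= -4).
Check whether (not (3*tot + (1/3)*val >= -7)) and v = 3 implies it.
Every state satisfying the precondition satisfies the weakest precondition: the implication holds.
Answer: valid


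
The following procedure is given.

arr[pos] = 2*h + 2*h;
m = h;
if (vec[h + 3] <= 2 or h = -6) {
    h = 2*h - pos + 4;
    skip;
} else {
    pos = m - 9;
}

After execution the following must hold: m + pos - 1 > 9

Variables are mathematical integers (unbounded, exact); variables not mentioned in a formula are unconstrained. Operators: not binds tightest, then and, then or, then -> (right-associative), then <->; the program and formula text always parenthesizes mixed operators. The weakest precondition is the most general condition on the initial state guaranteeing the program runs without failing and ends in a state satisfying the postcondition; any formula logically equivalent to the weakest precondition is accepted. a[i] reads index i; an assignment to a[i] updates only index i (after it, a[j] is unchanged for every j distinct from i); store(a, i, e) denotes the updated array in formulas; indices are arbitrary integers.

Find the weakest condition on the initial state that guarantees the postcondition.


Working backward. After the program, the postcondition m + pos - 1 > 9 must hold; in canonical form it is m + pos > 10.
Then branch requires m + pos > 10; else branch requires 2*m > 19.
Before the if: ((vec[h + 3] <= 2 or h = -6) -> m + pos > 10) and ((not (vec[h + 3] <= 2 or h = -6)) -> 2*m > 19)
Before m := h: ((vec[h + 3] <= 2 or h = -6) -> h + pos > 10) and ((not (vec[h + 3] <= 2 or h = -6)) -> 2*h > 19)
Before arr[pos] := 2*h + 2*h: ((vec[h + 3] <= 2 or h = -6) -> h + pos > 10) and ((not (vec[h + 3] <= 2 or h = -6)) -> 2*h > 19)
Answer: WP = ((vec[h + 3] <= 2 or h = -6) -> h + pos > 10) and ((not (vec[h + 3] <= 2 or h = -6)) -> 2*h > 19)


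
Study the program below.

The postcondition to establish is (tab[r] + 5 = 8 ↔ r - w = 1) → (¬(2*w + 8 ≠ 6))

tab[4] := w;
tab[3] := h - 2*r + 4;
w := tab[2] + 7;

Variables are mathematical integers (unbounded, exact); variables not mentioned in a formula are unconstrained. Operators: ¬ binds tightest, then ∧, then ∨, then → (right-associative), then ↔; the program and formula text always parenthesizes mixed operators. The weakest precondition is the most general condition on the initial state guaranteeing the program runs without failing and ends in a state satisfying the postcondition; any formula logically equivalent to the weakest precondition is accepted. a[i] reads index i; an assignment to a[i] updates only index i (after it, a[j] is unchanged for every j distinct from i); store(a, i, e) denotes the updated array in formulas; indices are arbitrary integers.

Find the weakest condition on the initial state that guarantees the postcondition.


Working backward. After the program, the postcondition (tab[r] + 5 = 8 ↔ r - w = 1) → (¬(2*w + 8 ≠ 6)) must hold; in canonical form it is (tab[r] = 3 ↔ r = w + 1) → (¬(2*w ≠ -2)).
Before w := tab[2] + 7: (tab[r] = 3 ↔ r = tab[2] + 8) → (¬(2*tab[2] ≠ -16))
Before tab[3] := h - 2*r + 4: (store(tab, 3, h - 2*r + 4)[r] = 3 ↔ r = tab[2] + 8) → (¬(2*tab[2] ≠ -16))
Before tab[4] := w: (store(store(tab, 4, w), 3, h - 2*r + 4)[r] = 3 ↔ r = tab[2] + 8) → (¬(2*tab[2] ≠ -16))
Answer: WP = (store(store(tab, 4, w), 3, h - 2*r + 4)[r] = 3 ↔ r = tab[2] + 8) → (¬(2*tab[2] ≠ -16))


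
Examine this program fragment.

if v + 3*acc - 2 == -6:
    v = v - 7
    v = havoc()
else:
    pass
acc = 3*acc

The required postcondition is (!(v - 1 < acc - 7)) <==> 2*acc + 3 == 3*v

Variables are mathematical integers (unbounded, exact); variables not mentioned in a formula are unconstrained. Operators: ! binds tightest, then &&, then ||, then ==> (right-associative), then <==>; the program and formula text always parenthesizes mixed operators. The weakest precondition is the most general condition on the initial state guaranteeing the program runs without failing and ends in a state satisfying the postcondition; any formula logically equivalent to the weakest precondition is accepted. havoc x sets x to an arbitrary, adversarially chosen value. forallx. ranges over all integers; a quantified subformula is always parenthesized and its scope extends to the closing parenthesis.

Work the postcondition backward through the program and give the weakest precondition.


Working backward. After the program, the postcondition (!(v - 1 < acc - 7)) <==> 2*acc + 3 == 3*v must hold; in canonical form it is (!(v < acc - 6)) <==> 2*acc == 3*v - 3.
Before acc := 3*acc: (!(v < 3*acc - 6)) <==> 6*acc == 3*v - 3
Then branch requires forall v_1. ((!(v_1 < 3*acc - 6)) <==> 6*acc == 3*v_1 - 3); else branch requires (!(v < 3*acc - 6)) <==> 6*acc == 3*v - 3.
Before the if: (3*acc + v == -4 ==> (forall v_1. ((!(v_1 < 3*acc - 6)) <==> 6*acc == 3*v_1 - 3))) && ((!(3*acc + v == -4)) ==> ((!(v < 3*acc - 6)) <==> 6*acc == 3*v - 3))
Answer: WP = (3*acc + v == -4 ==> (forall v_1. ((!(v_1 < 3*acc - 6)) <==> 6*acc == 3*v_1 - 3))) && ((!(3*acc + v == -4)) ==> ((!(v < 3*acc - 6)) <==> 6*acc == 3*v - 3))


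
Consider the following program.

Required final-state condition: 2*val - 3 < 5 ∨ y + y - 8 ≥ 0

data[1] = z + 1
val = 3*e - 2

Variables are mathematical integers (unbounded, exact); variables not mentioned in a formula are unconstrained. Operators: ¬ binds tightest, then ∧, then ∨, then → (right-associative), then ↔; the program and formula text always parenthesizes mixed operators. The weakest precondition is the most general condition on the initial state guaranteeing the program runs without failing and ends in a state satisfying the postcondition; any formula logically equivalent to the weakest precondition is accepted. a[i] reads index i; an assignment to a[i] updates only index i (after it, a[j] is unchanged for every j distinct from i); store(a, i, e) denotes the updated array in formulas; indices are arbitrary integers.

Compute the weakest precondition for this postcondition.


Working backward. After the program, the postcondition 2*val - 3 < 5 ∨ y + y - 8 ≥ 0 must hold; in canonical form it is 2*val < 8 ∨ 2*y ≥ 8.
Before val := 3*e - 2: 6*e < 12 ∨ 2*y ≥ 8
Before data[1] := z + 1: 6*e < 12 ∨ 2*y ≥ 8
Answer: WP = 6*e < 12 ∨ 2*y ≥ 8


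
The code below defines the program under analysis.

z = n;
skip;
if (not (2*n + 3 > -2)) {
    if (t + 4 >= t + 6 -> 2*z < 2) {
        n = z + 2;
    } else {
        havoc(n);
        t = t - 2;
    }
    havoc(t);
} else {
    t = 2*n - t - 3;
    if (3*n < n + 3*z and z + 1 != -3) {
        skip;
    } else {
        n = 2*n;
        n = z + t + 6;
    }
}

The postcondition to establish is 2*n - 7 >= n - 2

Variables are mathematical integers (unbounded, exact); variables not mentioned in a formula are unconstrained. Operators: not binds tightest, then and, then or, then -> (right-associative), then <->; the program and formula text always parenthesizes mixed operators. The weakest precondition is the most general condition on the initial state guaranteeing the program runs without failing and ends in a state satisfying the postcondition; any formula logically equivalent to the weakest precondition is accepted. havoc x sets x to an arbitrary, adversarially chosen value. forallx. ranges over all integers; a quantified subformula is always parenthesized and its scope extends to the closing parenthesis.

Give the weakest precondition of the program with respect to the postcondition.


Working backward. After the program, the postcondition 2*n - 7 >= n - 2 must hold; in canonical form it is n >= 5.
Then branch requires z >= 3; else branch requires ((2*n < 3*z and z != -4) -> n >= 5) and ((not (2*n < 3*z and z != -4)) -> 2*n + z >= t + 2).
Before the if: ((not (2*n > -5)) -> z >= 3) and (2*n > -5 -> (((2*n < 3*z and z != -4) -> n >= 5) and ((not (2*n < 3*z and z != -4)) -> 2*n + z >= t + 2)))
Before skip: ((not (2*n > -5)) -> z >= 3) and (2*n > -5 -> (((2*n < 3*z and z != -4) -> n >= 5) and ((not (2*n < 3*z and z != -4)) -> 2*n + z >= t + 2)))
Before z := n: ((not (2*n > -5)) -> n >= 3) and (2*n > -5 -> (((n > 0 and n != -4) -> n >= 5) and ((not (n > 0 and n != -4)) -> 3*n >= t + 2)))
Answer: WP = ((not (2*n > -5)) -> n >= 3) and (2*n > -5 -> (((n > 0 and n != -4) -> n >= 5) and ((not (n > 0 and n != -4)) -> 3*n >= t + 2)))
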